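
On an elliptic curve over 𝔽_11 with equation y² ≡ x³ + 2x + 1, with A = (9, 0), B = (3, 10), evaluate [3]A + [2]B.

First 3A:
Repeated addition: build up to 3A.
2A: (9, 0) + (9, 0): same x and y₁ ≡ -y₂, so the sum is O.
3A: O + (9, 0) = (9, 0) (identity).
3A = (9, 0).
Next 2B:
Repeated addition: build up to 2B.
2B: tangent at (3, 10): λ = (3·3² + 2)/(2·10) ≡ 7/9. 9⁻¹ ≡ 5 (mod 11) since 9·5 = 45 ≡ 1, so λ ≡ 7·5 ≡ 2.
  x = λ² - 3 - 3 = 4 - 6 ≡ 9; y = λ·(3 - 9) - 10 ≡ 0. → (9, 0)
2B = (9, 0).
Finally 3A + 2B:
(9, 0) + (9, 0): same x and y₁ ≡ -y₂, so the sum is O.

O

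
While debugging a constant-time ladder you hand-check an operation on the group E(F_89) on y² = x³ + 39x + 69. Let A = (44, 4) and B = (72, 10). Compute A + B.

(18, 27)

(44, 4) + (72, 10). λ = (10 - 4)/(72 - 44) ≡ 6/28 mod 89. 28⁻¹ ≡ 35 (mod 89) since 28·35 = 980 ≡ 1, so λ ≡ 32.
  x = λ² - 44 - 72 = 1024 - 116 ≡ 18; y = λ·(44 - 18) - 4 ≡ 27. → (18, 27)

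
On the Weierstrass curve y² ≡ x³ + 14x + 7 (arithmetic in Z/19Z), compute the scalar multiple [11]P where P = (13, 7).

(3, 0)

Repeated addition: build up to 11P.
2P: tangent at (13, 7): λ = (3·13² + 14)/(2·7) ≡ 8/14. 14⁻¹ ≡ 15 (mod 19), so λ ≡ 8·15 ≡ 6.
  x = λ² - 13 - 13 = 36 - 26 ≡ 10; y = λ·(13 - 10) - 7 ≡ 11. → (10, 11)
3P: (10, 11) + (13, 7). λ = (7 - 11)/(13 - 10) ≡ 15/3 mod 19. 3⁻¹ ≡ 13 (mod 19), so λ ≡ 5.
  x = λ² - 10 - 13 = 25 - 23 ≡ 2; y = λ·(10 - 2) - 11 ≡ 10. → (2, 10)
4P: (2, 10) + (13, 7). λ = (7 - 10)/(13 - 2) ≡ 16/11 mod 19. 11⁻¹ ≡ 7 (mod 19), so λ ≡ 17.
  x = λ² - 2 - 13 = 289 - 15 ≡ 8; y = λ·(2 - 8) - 10 ≡ 2. → (8, 2)
5P: (8, 2) + (13, 7). λ = (7 - 2)/(13 - 8) ≡ 5/5 mod 19. 5⁻¹ ≡ 4 (mod 19) since 5·4 = 20 ≡ 1, so λ ≡ 1.
  x = λ² - 8 - 13 = 1 - 21 ≡ 18; y = λ·(8 - 18) - 2 ≡ 7. → (18, 7)
6P: (18, 7) + (13, 7). λ = (7 - 7)/(13 - 18) ≡ 0/14 mod 19. 14⁻¹ ≡ 15 (mod 19), so λ ≡ 0.
  x = λ² - 18 - 13 = 0 - 31 ≡ 7; y = λ·(18 - 7) - 7 ≡ 12. → (7, 12)
7P: (7, 12) + (13, 7). λ = (7 - 12)/(13 - 7) ≡ 14/6 mod 19. 6⁻¹ ≡ 16 (mod 19), so λ ≡ 15.
  x = λ² - 7 - 13 = 225 - 20 ≡ 15; y = λ·(7 - 15) - 12 ≡ 1. → (15, 1)
8P: (15, 1) + (13, 7). λ = (7 - 1)/(13 - 15) ≡ 6/17 mod 19. 17⁻¹ ≡ 9 (mod 19) since 17·9 = 153 ≡ 1, so λ ≡ 16.
  x = λ² - 15 - 13 = 256 - 28 ≡ 0; y = λ·(15 - 0) - 1 ≡ 11. → (0, 11)
9P: (0, 11) + (13, 7). λ = (7 - 11)/(13 - 0) ≡ 15/13 mod 19. 13⁻¹ ≡ 3 (mod 19) since 13·3 = 39 ≡ 1, so λ ≡ 7.
  x = λ² - 0 - 13 = 49 - 13 ≡ 17; y = λ·(0 - 17) - 11 ≡ 3. → (17, 3)
10P: (17, 3) + (13, 7). λ = (7 - 3)/(13 - 17) ≡ 4/15 mod 19. 15⁻¹ ≡ 14 (mod 19), so λ ≡ 18.
  x = λ² - 17 - 13 = 324 - 30 ≡ 9; y = λ·(17 - 9) - 3 ≡ 8. → (9, 8)
11P: (9, 8) + (13, 7). λ = (7 - 8)/(13 - 9) ≡ 18/4 mod 19. 4⁻¹ ≡ 5 (mod 19), so λ ≡ 14.
  x = λ² - 9 - 13 = 196 - 22 ≡ 3; y = λ·(9 - 3) - 8 ≡ 0. → (3, 0)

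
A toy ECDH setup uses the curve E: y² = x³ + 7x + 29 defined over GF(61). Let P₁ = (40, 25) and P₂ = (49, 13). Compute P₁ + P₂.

(28, 20)

(40, 25) + (49, 13). λ = (13 - 25)/(49 - 40) ≡ 49/9 mod 61. 9⁻¹ ≡ 34 (mod 61) since 9·34 = 306 ≡ 1, so λ ≡ 19.
  x = λ² - 40 - 49 = 361 - 89 ≡ 28; y = λ·(40 - 28) - 25 ≡ 20. → (28, 20)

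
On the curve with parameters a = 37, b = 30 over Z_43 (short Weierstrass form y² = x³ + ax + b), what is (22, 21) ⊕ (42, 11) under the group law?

(33, 6)

(22, 21) + (42, 11). λ = (11 - 21)/(42 - 22) ≡ 33/20 mod 43. 20⁻¹ ≡ 28 (mod 43), so λ ≡ 21.
  x = λ² - 22 - 42 = 441 - 64 ≡ 33; y = λ·(22 - 33) - 21 ≡ 6. → (33, 6)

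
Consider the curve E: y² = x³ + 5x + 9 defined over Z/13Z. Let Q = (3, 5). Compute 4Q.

Double-and-add on 4 = (100)₂. Start with Q = (3, 5) for the leading 1-bit.
double: tangent at (3, 5): λ = (3·3² + 5)/(2·5) ≡ 6/10. 10⁻¹ ≡ 4 (mod 13) since 10·4 = 40 ≡ 1, so λ ≡ 6·4 ≡ 11.
  x = λ² - 3 - 3 = 121 - 6 ≡ 11; y = λ·(3 - 11) - 5 ≡ 11. → (11, 11)
double: tangent at (11, 11): λ = (3·11² + 5)/(2·11) ≡ 4/9. 9⁻¹ ≡ 3 (mod 13), so λ ≡ 4·3 ≡ 12.
  x = λ² - 11 - 11 = 144 - 22 ≡ 5; y = λ·(11 - 5) - 11 ≡ 9. → (5, 9)

(5, 9)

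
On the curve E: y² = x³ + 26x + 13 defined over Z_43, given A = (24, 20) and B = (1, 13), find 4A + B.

(1, 30)

First 4A:
Double-and-add on 4 = (100)₂. Start with A = (24, 20) for the leading 1-bit.
double: tangent at (24, 20): λ = (3·24² + 26)/(2·20) ≡ 34/40. 40⁻¹ ≡ 14 (mod 43), so λ ≡ 34·14 ≡ 3.
  x = λ² - 24 - 24 = 9 - 48 ≡ 4; y = λ·(24 - 4) - 20 ≡ 40. → (4, 40)
double: tangent at (4, 40): λ = (3·4² + 26)/(2·40) ≡ 31/37. 37⁻¹ ≡ 7 (mod 43), so λ ≡ 31·7 ≡ 2.
  x = λ² - 4 - 4 = 4 - 8 ≡ 39; y = λ·(4 - 39) - 40 ≡ 19. → (39, 19)
4A = (39, 19).
Finally 4A + B:
(39, 19) + (1, 13). λ = (13 - 19)/(1 - 39) ≡ 37/5 mod 43. 5⁻¹ ≡ 26 (mod 43), so λ ≡ 16.
  x = λ² - 39 - 1 = 256 - 40 ≡ 1; y = λ·(39 - 1) - 19 ≡ 30. → (1, 30)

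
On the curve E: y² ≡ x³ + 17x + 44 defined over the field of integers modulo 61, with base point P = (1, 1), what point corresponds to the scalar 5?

Repeated addition: build up to 5P.
2P: tangent at (1, 1): λ = (3·1² + 17)/(2·1) ≡ 20/2. 2⁻¹ ≡ 31 (mod 61), so λ ≡ 20·31 ≡ 10.
  x = λ² - 1 - 1 = 100 - 2 ≡ 37; y = λ·(1 - 37) - 1 ≡ 5. → (37, 5)
3P: (37, 5) + (1, 1). λ = (1 - 5)/(1 - 37) ≡ 57/25 mod 61. 25⁻¹ ≡ 22 (mod 61), so λ ≡ 34.
  x = λ² - 37 - 1 = 1156 - 38 ≡ 20; y = λ·(37 - 20) - 5 ≡ 24. → (20, 24)
4P: (20, 24) + (1, 1). λ = (1 - 24)/(1 - 20) ≡ 38/42 mod 61. 42⁻¹ ≡ 16 (mod 61), so λ ≡ 59.
  x = λ² - 20 - 1 = 3481 - 21 ≡ 44; y = λ·(20 - 44) - 24 ≡ 24. → (44, 24)
5P: (44, 24) + (1, 1). λ = (1 - 24)/(1 - 44) ≡ 38/18 mod 61. 18⁻¹ ≡ 17 (mod 61), so λ ≡ 36.
  x = λ² - 44 - 1 = 1296 - 45 ≡ 31; y = λ·(44 - 31) - 24 ≡ 17. → (31, 17)

(31, 17)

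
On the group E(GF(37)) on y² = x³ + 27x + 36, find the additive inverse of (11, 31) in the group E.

(11, 6)

-(11, 31) = (11, -31 mod 37) = (11, 6).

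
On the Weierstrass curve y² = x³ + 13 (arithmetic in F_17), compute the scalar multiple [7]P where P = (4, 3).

(5, 11)

Double-and-add on 7 = (111)₂. Start with P = (4, 3) for the leading 1-bit.
double: tangent at (4, 3): λ = (3·4² + 0)/(2·3) ≡ 14/6. 6⁻¹ ≡ 3 (mod 17), so λ ≡ 14·3 ≡ 8.
  x = λ² - 4 - 4 = 64 - 8 ≡ 5; y = λ·(4 - 5) - 3 ≡ 6. → (5, 6)
add P: (5, 6) + (4, 3). λ = (3 - 6)/(4 - 5) ≡ 14/16 mod 17. 16⁻¹ ≡ 16 (mod 17) since 16·16 = 256 ≡ 1, so λ ≡ 3.
  x = λ² - 5 - 4 = 9 - 9 ≡ 0; y = λ·(5 - 0) - 6 ≡ 9. → (0, 9)
double: tangent at (0, 9): λ = (3·0² + 0)/(2·9) ≡ 0/1. 1⁻¹ ≡ 1 (mod 17), so λ ≡ 0·1 ≡ 0.
  x = λ² - 0 - 0 = 0 - 0 ≡ 0; y = λ·(0 - 0) - 9 ≡ 8. → (0, 8)
add P: (0, 8) + (4, 3). λ = (3 - 8)/(4 - 0) ≡ 12/4 mod 17. 4⁻¹ ≡ 13 (mod 17), so λ ≡ 3.
  x = λ² - 0 - 4 = 9 - 4 ≡ 5; y = λ·(0 - 5) - 8 ≡ 11. → (5, 11)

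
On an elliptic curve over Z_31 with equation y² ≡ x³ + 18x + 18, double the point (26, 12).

tangent at (26, 12): λ = (3·26² + 18)/(2·12) ≡ 0/24. 24⁻¹ ≡ 22 (mod 31), so λ ≡ 0·22 ≡ 0.
  x = λ² - 26 - 26 = 0 - 52 ≡ 10; y = λ·(26 - 10) - 12 ≡ 19. → (10, 19)

(10, 19)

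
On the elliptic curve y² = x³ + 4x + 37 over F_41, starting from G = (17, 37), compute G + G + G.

(13, 21)

Repeated addition: build up to 3G.
2G: tangent at (17, 37): λ = (3·17² + 4)/(2·37) ≡ 10/33. 33⁻¹ ≡ 5 (mod 41) since 33·5 = 165 ≡ 1, so λ ≡ 10·5 ≡ 9.
  x = λ² - 17 - 17 = 81 - 34 ≡ 6; y = λ·(17 - 6) - 37 ≡ 21. → (6, 21)
3G: (6, 21) + (17, 37). λ = (37 - 21)/(17 - 6) ≡ 16/11 mod 41. 11⁻¹ ≡ 15 (mod 41), so λ ≡ 35.
  x = λ² - 6 - 17 = 1225 - 23 ≡ 13; y = λ·(6 - 13) - 21 ≡ 21. → (13, 21)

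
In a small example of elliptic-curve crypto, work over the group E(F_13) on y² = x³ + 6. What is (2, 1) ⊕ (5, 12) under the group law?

(5, 1)

(2, 1) + (5, 12). λ = (12 - 1)/(5 - 2) ≡ 11/3 mod 13. 3⁻¹ ≡ 9 (mod 13), so λ ≡ 8.
  x = λ² - 2 - 5 = 64 - 7 ≡ 5; y = λ·(2 - 5) - 1 ≡ 1. → (5, 1)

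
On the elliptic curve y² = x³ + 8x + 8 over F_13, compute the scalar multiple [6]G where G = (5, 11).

(8, 8)

Double-and-add on 6 = (110)₂. Start with G = (5, 11) for the leading 1-bit.
double: tangent at (5, 11): λ = (3·5² + 8)/(2·11) ≡ 5/9. 9⁻¹ ≡ 3 (mod 13), so λ ≡ 5·3 ≡ 2.
  x = λ² - 5 - 5 = 4 - 10 ≡ 7; y = λ·(5 - 7) - 11 ≡ 11. → (7, 11)
add G: (7, 11) + (5, 11). λ = (11 - 11)/(5 - 7) ≡ 0/11 mod 13. 11⁻¹ ≡ 6 (mod 13), so λ ≡ 0.
  x = λ² - 7 - 5 = 0 - 12 ≡ 1; y = λ·(7 - 1) - 11 ≡ 2. → (1, 2)
double: tangent at (1, 2): λ = (3·1² + 8)/(2·2) ≡ 11/4. 4⁻¹ ≡ 10 (mod 13), so λ ≡ 11·10 ≡ 6.
  x = λ² - 1 - 1 = 36 - 2 ≡ 8; y = λ·(1 - 8) - 2 ≡ 8. → (8, 8)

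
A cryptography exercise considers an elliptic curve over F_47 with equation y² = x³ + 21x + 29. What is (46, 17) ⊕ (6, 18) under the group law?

(46, 17) + (6, 18). λ = (18 - 17)/(6 - 46) ≡ 1/7 mod 47. 7⁻¹ ≡ 27 (mod 47) since 7·27 = 189 ≡ 1, so λ ≡ 27.
  x = λ² - 46 - 6 = 729 - 52 ≡ 19; y = λ·(46 - 19) - 17 ≡ 7. → (19, 7)

(19, 7)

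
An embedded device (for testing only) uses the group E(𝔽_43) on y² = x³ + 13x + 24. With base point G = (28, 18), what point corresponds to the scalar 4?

(0, 29)

Double-and-add on 4 = (100)₂. Start with G = (28, 18) for the leading 1-bit.
double: tangent at (28, 18): λ = (3·28² + 13)/(2·18) ≡ 0/36. 36⁻¹ ≡ 6 (mod 43) since 36·6 = 216 ≡ 1, so λ ≡ 0·6 ≡ 0.
  x = λ² - 28 - 28 = 0 - 56 ≡ 30; y = λ·(28 - 30) - 18 ≡ 25. → (30, 25)
double: tangent at (30, 25): λ = (3·30² + 13)/(2·25) ≡ 4/7. 7⁻¹ ≡ 37 (mod 43) since 7·37 = 259 ≡ 1, so λ ≡ 4·37 ≡ 19.
  x = λ² - 30 - 30 = 361 - 60 ≡ 0; y = λ·(30 - 0) - 25 ≡ 29. → (0, 29)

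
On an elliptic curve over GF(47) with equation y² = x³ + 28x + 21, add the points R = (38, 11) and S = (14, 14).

(38, 11) + (14, 14). λ = (14 - 11)/(14 - 38) ≡ 3/23 mod 47. 23⁻¹ ≡ 45 (mod 47), so λ ≡ 41.
  x = λ² - 38 - 14 = 1681 - 52 ≡ 31; y = λ·(38 - 31) - 11 ≡ 41. → (31, 41)

(31, 41)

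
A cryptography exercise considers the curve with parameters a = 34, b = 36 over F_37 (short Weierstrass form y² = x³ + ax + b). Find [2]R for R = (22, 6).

tangent at (22, 6): λ = (3·22² + 34)/(2·6) ≡ 6/12. 12⁻¹ ≡ 34 (mod 37), so λ ≡ 6·34 ≡ 19.
  x = λ² - 22 - 22 = 361 - 44 ≡ 21; y = λ·(22 - 21) - 6 ≡ 13. → (21, 13)

(21, 13)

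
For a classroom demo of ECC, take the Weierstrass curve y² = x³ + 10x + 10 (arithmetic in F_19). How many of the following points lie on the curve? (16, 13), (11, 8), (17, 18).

(16, 13): 13² ≡ 17, rhs ≡ 10 → off.
(11, 8): 8² ≡ 7, rhs ≡ 7 → on.
(17, 18): 18² ≡ 1, rhs ≡ 1 → on.

2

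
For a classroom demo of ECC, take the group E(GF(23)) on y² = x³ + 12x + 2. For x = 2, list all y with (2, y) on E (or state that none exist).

none

x³ + 12x + 2 = 34 ≡ 11 (mod 23).
11 is a non-residue mod 23; no y exists.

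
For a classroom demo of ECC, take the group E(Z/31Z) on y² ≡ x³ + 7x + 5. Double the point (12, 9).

tangent at (12, 9): λ = (3·12² + 7)/(2·9) ≡ 5/18. 18⁻¹ ≡ 19 (mod 31), so λ ≡ 5·19 ≡ 2.
  x = λ² - 12 - 12 = 4 - 24 ≡ 11; y = λ·(12 - 11) - 9 ≡ 24. → (11, 24)

(11, 24)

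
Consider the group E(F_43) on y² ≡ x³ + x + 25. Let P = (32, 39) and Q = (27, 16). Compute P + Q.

(32, 39) + (27, 16). λ = (16 - 39)/(27 - 32) ≡ 20/38 mod 43. 38⁻¹ ≡ 17 (mod 43), so λ ≡ 39.
  x = λ² - 32 - 27 = 1521 - 59 ≡ 0; y = λ·(32 - 0) - 39 ≡ 5. → (0, 5)

(0, 5)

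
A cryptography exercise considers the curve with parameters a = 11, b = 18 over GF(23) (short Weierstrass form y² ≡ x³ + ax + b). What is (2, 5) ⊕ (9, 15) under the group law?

(2, 5) + (9, 15). λ = (15 - 5)/(9 - 2) ≡ 10/7 mod 23. 7⁻¹ ≡ 10 (mod 23), so λ ≡ 8.
  x = λ² - 2 - 9 = 64 - 11 ≡ 7; y = λ·(2 - 7) - 5 ≡ 1. → (7, 1)

(7, 1)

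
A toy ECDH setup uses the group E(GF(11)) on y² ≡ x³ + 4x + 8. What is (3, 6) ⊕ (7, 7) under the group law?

(10, 6)

(3, 6) + (7, 7). λ = (7 - 6)/(7 - 3) ≡ 1/4 mod 11. 4⁻¹ ≡ 3 (mod 11), so λ ≡ 3.
  x = λ² - 3 - 7 = 9 - 10 ≡ 10; y = λ·(3 - 10) - 6 ≡ 6. → (10, 6)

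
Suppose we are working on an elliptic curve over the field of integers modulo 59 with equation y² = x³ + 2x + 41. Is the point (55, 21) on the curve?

yes

y² = 21² ≡ 28; x³ + 2x + 41 = 166526 ≡ 28 (mod 59). 28 = 28.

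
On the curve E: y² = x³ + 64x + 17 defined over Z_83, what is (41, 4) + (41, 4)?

(52, 60)

tangent at (41, 4): λ = (3·41² + 64)/(2·4) ≡ 44/8. 8⁻¹ ≡ 52 (mod 83), so λ ≡ 44·52 ≡ 47.
  x = λ² - 41 - 41 = 2209 - 82 ≡ 52; y = λ·(41 - 52) - 4 ≡ 60. → (52, 60)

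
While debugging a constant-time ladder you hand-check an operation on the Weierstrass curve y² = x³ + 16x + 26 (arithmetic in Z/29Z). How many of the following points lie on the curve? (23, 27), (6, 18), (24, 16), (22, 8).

(23, 27): 27² ≡ 4, rhs ≡ 4 → on.
(6, 18): 18² ≡ 5, rhs ≡ 19 → off.
(24, 16): 16² ≡ 24, rhs ≡ 24 → on.
(22, 8): 8² ≡ 6, rhs ≡ 6 → on.

3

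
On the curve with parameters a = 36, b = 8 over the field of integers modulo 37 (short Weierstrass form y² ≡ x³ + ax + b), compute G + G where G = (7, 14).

(13, 34)

tangent at (7, 14): λ = (3·7² + 36)/(2·14) ≡ 35/28. 28⁻¹ ≡ 4 (mod 37) since 28·4 = 112 ≡ 1, so λ ≡ 35·4 ≡ 29.
  x = λ² - 7 - 7 = 841 - 14 ≡ 13; y = λ·(7 - 13) - 14 ≡ 34. → (13, 34)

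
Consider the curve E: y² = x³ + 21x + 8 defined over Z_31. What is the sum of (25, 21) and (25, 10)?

The two points share x = 25 and their y-coordinates satisfy 21 + 10 ≡ 0 (mod 31), so they are inverses. Their sum is O.

O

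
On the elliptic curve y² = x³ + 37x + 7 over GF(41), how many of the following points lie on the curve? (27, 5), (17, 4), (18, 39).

(27, 5): 5² ≡ 25, rhs ≡ 25 → on.
(17, 4): 4² ≡ 16, rhs ≡ 14 → off.
(18, 39): 39² ≡ 4, rhs ≡ 27 → off.

1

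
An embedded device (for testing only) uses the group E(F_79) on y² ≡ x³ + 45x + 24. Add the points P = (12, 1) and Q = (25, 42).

(44, 50)

(12, 1) + (25, 42). λ = (42 - 1)/(25 - 12) ≡ 41/13 mod 79. 13⁻¹ ≡ 73 (mod 79), so λ ≡ 70.
  x = λ² - 12 - 25 = 4900 - 37 ≡ 44; y = λ·(12 - 44) - 1 ≡ 50. → (44, 50)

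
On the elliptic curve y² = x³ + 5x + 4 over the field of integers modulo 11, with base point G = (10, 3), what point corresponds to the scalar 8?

O

Double-and-add on 8 = (1000)₂. Start with G = (10, 3) for the leading 1-bit.
double: tangent at (10, 3): λ = (3·10² + 5)/(2·3) ≡ 8/6. 6⁻¹ ≡ 2 (mod 11) since 6·2 = 12 ≡ 1, so λ ≡ 8·2 ≡ 5.
  x = λ² - 10 - 10 = 25 - 20 ≡ 5; y = λ·(10 - 5) - 3 ≡ 0. → (5, 0)
double: (5, 0) + (5, 0): same x and y₁ ≡ -y₂, so the sum is O.
double: O + O = O (identity).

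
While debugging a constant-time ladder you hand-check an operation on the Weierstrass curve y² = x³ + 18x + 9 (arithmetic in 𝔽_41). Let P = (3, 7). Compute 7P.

(40, 21)

Repeated addition: build up to 7P.
2P: tangent at (3, 7): λ = (3·3² + 18)/(2·7) ≡ 4/14. 14⁻¹ ≡ 3 (mod 41), so λ ≡ 4·3 ≡ 12.
  x = λ² - 3 - 3 = 144 - 6 ≡ 15; y = λ·(3 - 15) - 7 ≡ 13. → (15, 13)
3P: (15, 13) + (3, 7). λ = (7 - 13)/(3 - 15) ≡ 35/29 mod 41. 29⁻¹ ≡ 17 (mod 41) since 29·17 = 493 ≡ 1, so λ ≡ 21.
  x = λ² - 15 - 3 = 441 - 18 ≡ 13; y = λ·(15 - 13) - 13 ≡ 29. → (13, 29)
4P: (13, 29) + (3, 7). λ = (7 - 29)/(3 - 13) ≡ 19/31 mod 41. 31⁻¹ ≡ 4 (mod 41) since 31·4 = 124 ≡ 1, so λ ≡ 35.
  x = λ² - 13 - 3 = 1225 - 16 ≡ 20; y = λ·(13 - 20) - 29 ≡ 13. → (20, 13)
5P: (20, 13) + (3, 7). λ = (7 - 13)/(3 - 20) ≡ 35/24 mod 41. 24⁻¹ ≡ 12 (mod 41) since 24·12 = 288 ≡ 1, so λ ≡ 10.
  x = λ² - 20 - 3 = 100 - 23 ≡ 36; y = λ·(20 - 36) - 13 ≡ 32. → (36, 32)
6P: (36, 32) + (3, 7). λ = (7 - 32)/(3 - 36) ≡ 16/8 mod 41. 8⁻¹ ≡ 36 (mod 41), so λ ≡ 2.
  x = λ² - 36 - 3 = 4 - 39 ≡ 6; y = λ·(36 - 6) - 32 ≡ 28. → (6, 28)
7P: (6, 28) + (3, 7). λ = (7 - 28)/(3 - 6) ≡ 20/38 mod 41. 38⁻¹ ≡ 27 (mod 41) since 38·27 = 1026 ≡ 1, so λ ≡ 7.
  x = λ² - 6 - 3 = 49 - 9 ≡ 40; y = λ·(6 - 40) - 28 ≡ 21. → (40, 21)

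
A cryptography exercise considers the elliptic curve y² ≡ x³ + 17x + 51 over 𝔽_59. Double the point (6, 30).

(37, 48)

tangent at (6, 30): λ = (3·6² + 17)/(2·30) ≡ 7/1. 1⁻¹ ≡ 1 (mod 59), so λ ≡ 7·1 ≡ 7.
  x = λ² - 6 - 6 = 49 - 12 ≡ 37; y = λ·(6 - 37) - 30 ≡ 48. → (37, 48)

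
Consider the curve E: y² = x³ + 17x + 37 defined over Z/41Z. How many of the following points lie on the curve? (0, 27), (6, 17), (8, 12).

(0, 27): 27² ≡ 32, rhs ≡ 37 → off.
(6, 17): 17² ≡ 2, rhs ≡ 27 → off.
(8, 12): 12² ≡ 21, rhs ≡ 29 → off.

0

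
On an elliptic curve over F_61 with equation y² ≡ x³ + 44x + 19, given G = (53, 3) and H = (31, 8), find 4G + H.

(0, 43)

First 4G:
Repeated addition: build up to 4G.
2G: tangent at (53, 3): λ = (3·53² + 44)/(2·3) ≡ 53/6. 6⁻¹ ≡ 51 (mod 61) since 6·51 = 306 ≡ 1, so λ ≡ 53·51 ≡ 19.
  x = λ² - 53 - 53 = 361 - 106 ≡ 11; y = λ·(53 - 11) - 3 ≡ 2. → (11, 2)
3G: (11, 2) + (53, 3). λ = (3 - 2)/(53 - 11) ≡ 1/42 mod 61. 42⁻¹ ≡ 16 (mod 61), so λ ≡ 16.
  x = λ² - 11 - 53 = 256 - 64 ≡ 9; y = λ·(11 - 9) - 2 ≡ 30. → (9, 30)
4G: (9, 30) + (53, 3). λ = (3 - 30)/(53 - 9) ≡ 34/44 mod 61. 44⁻¹ ≡ 43 (mod 61) since 44·43 = 1892 ≡ 1, so λ ≡ 59.
  x = λ² - 9 - 53 = 3481 - 62 ≡ 3; y = λ·(9 - 3) - 30 ≡ 19. → (3, 19)
4G = (3, 19).
Finally 4G + H:
(3, 19) + (31, 8). λ = (8 - 19)/(31 - 3) ≡ 50/28 mod 61. 28⁻¹ ≡ 24 (mod 61), so λ ≡ 41.
  x = λ² - 3 - 31 = 1681 - 34 ≡ 0; y = λ·(3 - 0) - 19 ≡ 43. → (0, 43)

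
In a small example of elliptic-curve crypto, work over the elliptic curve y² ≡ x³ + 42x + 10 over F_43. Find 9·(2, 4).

Write P = (2, 4).
Double-and-add on 9 = (1001)₂. Start with P = (2, 4) for the leading 1-bit.
double: tangent at (2, 4): λ = (3·2² + 42)/(2·4) ≡ 11/8. 8⁻¹ ≡ 27 (mod 43) since 8·27 = 216 ≡ 1, so λ ≡ 11·27 ≡ 39.
  x = λ² - 2 - 2 = 1521 - 4 ≡ 12; y = λ·(2 - 12) - 4 ≡ 36. → (12, 36)
double: tangent at (12, 36): λ = (3·12² + 42)/(2·36) ≡ 1/29. 29⁻¹ ≡ 3 (mod 43) since 29·3 = 87 ≡ 1, so λ ≡ 1·3 ≡ 3.
  x = λ² - 12 - 12 = 9 - 24 ≡ 28; y = λ·(12 - 28) - 36 ≡ 2. → (28, 2)
double: tangent at (28, 2): λ = (3·28² + 42)/(2·2) ≡ 29/4. 4⁻¹ ≡ 11 (mod 43), so λ ≡ 29·11 ≡ 18.
  x = λ² - 28 - 28 = 324 - 56 ≡ 10; y = λ·(28 - 10) - 2 ≡ 21. → (10, 21)
add P: (10, 21) + (2, 4). λ = (4 - 21)/(2 - 10) ≡ 26/35 mod 43. 35⁻¹ ≡ 16 (mod 43), so λ ≡ 29.
  x = λ² - 10 - 2 = 841 - 12 ≡ 12; y = λ·(10 - 12) - 21 ≡ 7. → (12, 7)

(12, 7)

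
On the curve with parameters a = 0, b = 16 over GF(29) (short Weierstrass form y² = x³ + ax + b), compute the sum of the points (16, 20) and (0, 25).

(16, 20) + (0, 25). λ = (25 - 20)/(0 - 16) ≡ 5/13 mod 29. 13⁻¹ ≡ 9 (mod 29) since 13·9 = 117 ≡ 1, so λ ≡ 16.
  x = λ² - 16 - 0 = 256 - 16 ≡ 8; y = λ·(16 - 8) - 20 ≡ 21. → (8, 21)

(8, 21)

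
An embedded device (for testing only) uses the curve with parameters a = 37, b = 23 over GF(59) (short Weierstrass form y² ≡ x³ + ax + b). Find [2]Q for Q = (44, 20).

tangent at (44, 20): λ = (3·44² + 37)/(2·20) ≡ 4/40. 40⁻¹ ≡ 31 (mod 59), so λ ≡ 4·31 ≡ 6.
  x = λ² - 44 - 44 = 36 - 88 ≡ 7; y = λ·(44 - 7) - 20 ≡ 25. → (7, 25)

(7, 25)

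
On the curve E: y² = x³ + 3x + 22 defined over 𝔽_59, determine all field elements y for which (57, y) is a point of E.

none

x³ + 3x + 22 = 185386 ≡ 8 (mod 59).
8 is a non-residue mod 59; no y exists.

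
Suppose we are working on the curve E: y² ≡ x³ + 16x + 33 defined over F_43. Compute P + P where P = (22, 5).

(20, 22)

tangent at (22, 5): λ = (3·22² + 16)/(2·5) ≡ 6/10. 10⁻¹ ≡ 13 (mod 43), so λ ≡ 6·13 ≡ 35.
  x = λ² - 22 - 22 = 1225 - 44 ≡ 20; y = λ·(22 - 20) - 5 ≡ 22. → (20, 22)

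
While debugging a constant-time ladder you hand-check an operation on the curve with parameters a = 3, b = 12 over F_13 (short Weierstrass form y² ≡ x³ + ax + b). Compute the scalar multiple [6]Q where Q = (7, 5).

Double-and-add on 6 = (110)₂. Start with Q = (7, 5) for the leading 1-bit.
double: tangent at (7, 5): λ = (3·7² + 3)/(2·5) ≡ 7/10. 10⁻¹ ≡ 4 (mod 13), so λ ≡ 7·4 ≡ 2.
  x = λ² - 7 - 7 = 4 - 14 ≡ 3; y = λ·(7 - 3) - 5 ≡ 3. → (3, 3)
add Q: (3, 3) + (7, 5). λ = (5 - 3)/(7 - 3) ≡ 2/4 mod 13. 4⁻¹ ≡ 10 (mod 13), so λ ≡ 7.
  x = λ² - 3 - 7 = 49 - 10 ≡ 0; y = λ·(3 - 0) - 3 ≡ 5. → (0, 5)
double: tangent at (0, 5): λ = (3·0² + 3)/(2·5) ≡ 3/10. 10⁻¹ ≡ 4 (mod 13), so λ ≡ 3·4 ≡ 12.
  x = λ² - 0 - 0 = 144 - 0 ≡ 1; y = λ·(0 - 1) - 5 ≡ 9. → (1, 9)

(1, 9)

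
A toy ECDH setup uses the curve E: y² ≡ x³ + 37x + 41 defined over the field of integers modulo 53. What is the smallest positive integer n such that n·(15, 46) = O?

10

2P: tangent at (15, 46): λ = (3·15² + 37)/(2·46) ≡ 23/39. 39⁻¹ ≡ 34 (mod 53) since 39·34 = 1326 ≡ 1, so λ ≡ 23·34 ≡ 40.
  x = λ² - 15 - 15 = 1600 - 30 ≡ 33; y = λ·(15 - 33) - 46 ≡ 29. → (33, 29)
3P: (33, 29) + (15, 46). λ = (46 - 29)/(15 - 33) ≡ 17/35 mod 53. 35⁻¹ ≡ 50 (mod 53), so λ ≡ 2.
  x = λ² - 33 - 15 = 4 - 48 ≡ 9; y = λ·(33 - 9) - 29 ≡ 19. → (9, 19)
4P: (9, 19) + (15, 46). λ = (46 - 19)/(15 - 9) ≡ 27/6 mod 53. 6⁻¹ ≡ 9 (mod 53), so λ ≡ 31.
  x = λ² - 9 - 15 = 961 - 24 ≡ 36; y = λ·(9 - 36) - 19 ≡ 45. → (36, 45)
5P: (36, 45) + (15, 46). λ = (46 - 45)/(15 - 36) ≡ 1/32 mod 53. 32⁻¹ ≡ 5 (mod 53) since 32·5 = 160 ≡ 1, so λ ≡ 5.
  x = λ² - 36 - 15 = 25 - 51 ≡ 27; y = λ·(36 - 27) - 45 ≡ 0. → (27, 0)
6P: (27, 0) + (15, 46). λ = (46 - 0)/(15 - 27) ≡ 46/41 mod 53. 41⁻¹ ≡ 22 (mod 53), so λ ≡ 5.
  x = λ² - 27 - 15 = 25 - 42 ≡ 36; y = λ·(27 - 36) - 0 ≡ 8. → (36, 8)
7P: (36, 8) + (15, 46). λ = (46 - 8)/(15 - 36) ≡ 38/32 mod 53. 32⁻¹ ≡ 5 (mod 53), so λ ≡ 31.
  x = λ² - 36 - 15 = 961 - 51 ≡ 9; y = λ·(36 - 9) - 8 ≡ 34. → (9, 34)
8P: (9, 34) + (15, 46). λ = (46 - 34)/(15 - 9) ≡ 12/6 mod 53. 6⁻¹ ≡ 9 (mod 53) since 6·9 = 54 ≡ 1, so λ ≡ 2.
  x = λ² - 9 - 15 = 4 - 24 ≡ 33; y = λ·(9 - 33) - 34 ≡ 24. → (33, 24)
9P: (33, 24) + (15, 46). λ = (46 - 24)/(15 - 33) ≡ 22/35 mod 53. 35⁻¹ ≡ 50 (mod 53), so λ ≡ 40.
  x = λ² - 33 - 15 = 1600 - 48 ≡ 15; y = λ·(33 - 15) - 24 ≡ 7. → (15, 7)
10P: (15, 7) + (15, 46): same x and y₁ ≡ -y₂, so the sum is O.
10P = O, so the order is 10.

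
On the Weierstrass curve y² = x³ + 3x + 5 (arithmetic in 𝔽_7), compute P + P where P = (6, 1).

tangent at (6, 1): λ = (3·6² + 3)/(2·1) ≡ 6/2. 2⁻¹ ≡ 4 (mod 7), so λ ≡ 6·4 ≡ 3.
  x = λ² - 6 - 6 = 9 - 12 ≡ 4; y = λ·(6 - 4) - 1 ≡ 5. → (4, 5)

(4, 5)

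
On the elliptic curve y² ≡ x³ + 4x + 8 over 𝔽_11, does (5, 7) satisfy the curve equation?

y² = 7² ≡ 5; x³ + 4x + 8 = 153 ≡ 10 (mod 11). 5 ≠ 10.

no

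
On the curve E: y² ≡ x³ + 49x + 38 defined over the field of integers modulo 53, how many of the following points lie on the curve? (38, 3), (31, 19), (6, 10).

1

(38, 3): 3² ≡ 9, rhs ≡ 9 → on.
(31, 19): 19² ≡ 43, rhs ≡ 25 → off.
(6, 10): 10² ≡ 47, rhs ≡ 18 → off.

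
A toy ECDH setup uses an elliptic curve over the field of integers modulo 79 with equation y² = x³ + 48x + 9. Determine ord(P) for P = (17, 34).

2P: tangent at (17, 34): λ = (3·17² + 48)/(2·34) ≡ 46/68. 68⁻¹ ≡ 43 (mod 79) since 68·43 = 2924 ≡ 1, so λ ≡ 46·43 ≡ 3.
  x = λ² - 17 - 17 = 9 - 34 ≡ 54; y = λ·(17 - 54) - 34 ≡ 13. → (54, 13)
3P: (54, 13) + (17, 34). λ = (34 - 13)/(17 - 54) ≡ 21/42 mod 79. 42⁻¹ ≡ 32 (mod 79) since 42·32 = 1344 ≡ 1, so λ ≡ 40.
  x = λ² - 54 - 17 = 1600 - 71 ≡ 28; y = λ·(54 - 28) - 13 ≡ 0. → (28, 0)
4P: (28, 0) + (17, 34). λ = (34 - 0)/(17 - 28) ≡ 34/68 mod 79. 68⁻¹ ≡ 43 (mod 79) since 68·43 = 2924 ≡ 1, so λ ≡ 40.
  x = λ² - 28 - 17 = 1600 - 45 ≡ 54; y = λ·(28 - 54) - 0 ≡ 66. → (54, 66)
5P: (54, 66) + (17, 34). λ = (34 - 66)/(17 - 54) ≡ 47/42 mod 79. 42⁻¹ ≡ 32 (mod 79), so λ ≡ 3.
  x = λ² - 54 - 17 = 9 - 71 ≡ 17; y = λ·(54 - 17) - 66 ≡ 45. → (17, 45)
6P: (17, 45) + (17, 34): same x and y₁ ≡ -y₂, so the sum is ∞.
6P = ∞, so the order is 6.

6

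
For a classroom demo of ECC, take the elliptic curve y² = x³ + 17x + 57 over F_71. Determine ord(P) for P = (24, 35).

5

2P: tangent at (24, 35): λ = (3·24² + 17)/(2·35) ≡ 41/70. 70⁻¹ ≡ 70 (mod 71) since 70·70 = 4900 ≡ 1, so λ ≡ 41·70 ≡ 30.
  x = λ² - 24 - 24 = 900 - 48 ≡ 0; y = λ·(24 - 0) - 35 ≡ 46. → (0, 46)
3P: (0, 46) + (24, 35). λ = (35 - 46)/(24 - 0) ≡ 60/24 mod 71. 24⁻¹ ≡ 3 (mod 71), so λ ≡ 38.
  x = λ² - 0 - 24 = 1444 - 24 ≡ 0; y = λ·(0 - 0) - 46 ≡ 25. → (0, 25)
4P: (0, 25) + (24, 35). λ = (35 - 25)/(24 - 0) ≡ 10/24 mod 71. 24⁻¹ ≡ 3 (mod 71) since 24·3 = 72 ≡ 1, so λ ≡ 30.
  x = λ² - 0 - 24 = 900 - 24 ≡ 24; y = λ·(0 - 24) - 25 ≡ 36. → (24, 36)
5P: (24, 36) + (24, 35): same x and y₁ ≡ -y₂, so the sum is O.
5P = O, so the order is 5.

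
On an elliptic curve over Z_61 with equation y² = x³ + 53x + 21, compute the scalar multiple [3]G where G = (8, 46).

Repeated addition: build up to 3G.
2G: tangent at (8, 46): λ = (3·8² + 53)/(2·46) ≡ 1/31. 31⁻¹ ≡ 2 (mod 61), so λ ≡ 1·2 ≡ 2.
  x = λ² - 8 - 8 = 4 - 16 ≡ 49; y = λ·(8 - 49) - 46 ≡ 55. → (49, 55)
3G: (49, 55) + (8, 46). λ = (46 - 55)/(8 - 49) ≡ 52/20 mod 61. 20⁻¹ ≡ 58 (mod 61) since 20·58 = 1160 ≡ 1, so λ ≡ 27.
  x = λ² - 49 - 8 = 729 - 57 ≡ 1; y = λ·(49 - 1) - 55 ≡ 21. → (1, 21)

(1, 21)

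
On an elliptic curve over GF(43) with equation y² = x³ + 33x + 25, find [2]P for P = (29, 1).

(0, 38)

tangent at (29, 1): λ = (3·29² + 33)/(2·1) ≡ 19/2. 2⁻¹ ≡ 22 (mod 43) since 2·22 = 44 ≡ 1, so λ ≡ 19·22 ≡ 31.
  x = λ² - 29 - 29 = 961 - 58 ≡ 0; y = λ·(29 - 0) - 1 ≡ 38. → (0, 38)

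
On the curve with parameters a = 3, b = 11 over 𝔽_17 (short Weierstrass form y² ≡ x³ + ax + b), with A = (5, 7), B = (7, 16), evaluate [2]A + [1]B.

(9, 6)

First 2A:
Repeated addition: build up to 2A.
2A: tangent at (5, 7): λ = (3·5² + 3)/(2·7) ≡ 10/14. 14⁻¹ ≡ 11 (mod 17), so λ ≡ 10·11 ≡ 8.
  x = λ² - 5 - 5 = 64 - 10 ≡ 3; y = λ·(5 - 3) - 7 ≡ 9. → (3, 9)
2A = (3, 9).
Finally 2A + B:
(3, 9) + (7, 16). λ = (16 - 9)/(7 - 3) ≡ 7/4 mod 17. 4⁻¹ ≡ 13 (mod 17) since 4·13 = 52 ≡ 1, so λ ≡ 6.
  x = λ² - 3 - 7 = 36 - 10 ≡ 9; y = λ·(3 - 9) - 9 ≡ 6. → (9, 6)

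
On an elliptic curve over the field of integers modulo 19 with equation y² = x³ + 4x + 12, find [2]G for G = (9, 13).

tangent at (9, 13): λ = (3·9² + 4)/(2·13) ≡ 0/7. 7⁻¹ ≡ 11 (mod 19), so λ ≡ 0·11 ≡ 0.
  x = λ² - 9 - 9 = 0 - 18 ≡ 1; y = λ·(9 - 1) - 13 ≡ 6. → (1, 6)

(1, 6)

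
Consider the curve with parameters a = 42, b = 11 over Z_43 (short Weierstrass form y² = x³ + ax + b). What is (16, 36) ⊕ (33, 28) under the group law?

(3, 11)

(16, 36) + (33, 28). λ = (28 - 36)/(33 - 16) ≡ 35/17 mod 43. 17⁻¹ ≡ 38 (mod 43) since 17·38 = 646 ≡ 1, so λ ≡ 40.
  x = λ² - 16 - 33 = 1600 - 49 ≡ 3; y = λ·(16 - 3) - 36 ≡ 11. → (3, 11)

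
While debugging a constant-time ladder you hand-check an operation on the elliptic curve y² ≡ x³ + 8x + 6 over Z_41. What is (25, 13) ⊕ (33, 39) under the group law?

(32, 36)

(25, 13) + (33, 39). λ = (39 - 13)/(33 - 25) ≡ 26/8 mod 41. 8⁻¹ ≡ 36 (mod 41), so λ ≡ 34.
  x = λ² - 25 - 33 = 1156 - 58 ≡ 32; y = λ·(25 - 32) - 13 ≡ 36. → (32, 36)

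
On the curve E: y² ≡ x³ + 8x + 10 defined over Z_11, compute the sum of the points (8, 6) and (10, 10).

(8, 6) + (10, 10). λ = (10 - 6)/(10 - 8) ≡ 4/2 mod 11. 2⁻¹ ≡ 6 (mod 11), so λ ≡ 2.
  x = λ² - 8 - 10 = 4 - 18 ≡ 8; y = λ·(8 - 8) - 6 ≡ 5. → (8, 5)

(8, 5)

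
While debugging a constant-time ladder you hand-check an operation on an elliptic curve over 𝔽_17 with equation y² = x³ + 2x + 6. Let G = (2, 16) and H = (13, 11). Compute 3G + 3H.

First 3G:
Repeated addition: build up to 3G.
2G: tangent at (2, 16): λ = (3·2² + 2)/(2·16) ≡ 14/15. 15⁻¹ ≡ 8 (mod 17), so λ ≡ 14·8 ≡ 10.
  x = λ² - 2 - 2 = 100 - 4 ≡ 11; y = λ·(2 - 11) - 16 ≡ 13. → (11, 13)
3G: (11, 13) + (2, 16). λ = (16 - 13)/(2 - 11) ≡ 3/8 mod 17. 8⁻¹ ≡ 15 (mod 17), so λ ≡ 11.
  x = λ² - 11 - 2 = 121 - 13 ≡ 6; y = λ·(11 - 6) - 13 ≡ 8. → (6, 8)
3G = (6, 8).
Next 3H:
Repeated addition: build up to 3H.
2H: tangent at (13, 11): λ = (3·13² + 2)/(2·11) ≡ 16/5. 5⁻¹ ≡ 7 (mod 17) since 5·7 = 35 ≡ 1, so λ ≡ 16·7 ≡ 10.
  x = λ² - 13 - 13 = 100 - 26 ≡ 6; y = λ·(13 - 6) - 11 ≡ 8. → (6, 8)
3H: (6, 8) + (13, 11). λ = (11 - 8)/(13 - 6) ≡ 3/7 mod 17. 7⁻¹ ≡ 5 (mod 17), so λ ≡ 15.
  x = λ² - 6 - 13 = 225 - 19 ≡ 2; y = λ·(6 - 2) - 8 ≡ 1. → (2, 1)
3H = (2, 1).
Finally 3G + 3H:
(6, 8) + (2, 1). λ = (1 - 8)/(2 - 6) ≡ 10/13 mod 17. 13⁻¹ ≡ 4 (mod 17) since 13·4 = 52 ≡ 1, so λ ≡ 6.
  x = λ² - 6 - 2 = 36 - 8 ≡ 11; y = λ·(6 - 11) - 8 ≡ 13. → (11, 13)

(11, 13)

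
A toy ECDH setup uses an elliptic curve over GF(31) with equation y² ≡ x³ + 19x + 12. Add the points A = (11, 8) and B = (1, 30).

(4, 20)

(11, 8) + (1, 30). λ = (30 - 8)/(1 - 11) ≡ 22/21 mod 31. 21⁻¹ ≡ 3 (mod 31), so λ ≡ 4.
  x = λ² - 11 - 1 = 16 - 12 ≡ 4; y = λ·(11 - 4) - 8 ≡ 20. → (4, 20)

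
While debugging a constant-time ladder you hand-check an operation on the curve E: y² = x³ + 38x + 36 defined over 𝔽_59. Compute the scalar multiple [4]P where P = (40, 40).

(51, 20)

Double-and-add on 4 = (100)₂. Start with P = (40, 40) for the leading 1-bit.
double: tangent at (40, 40): λ = (3·40² + 38)/(2·40) ≡ 0/21. 21⁻¹ ≡ 45 (mod 59), so λ ≡ 0·45 ≡ 0.
  x = λ² - 40 - 40 = 0 - 80 ≡ 38; y = λ·(40 - 38) - 40 ≡ 19. → (38, 19)
double: tangent at (38, 19): λ = (3·38² + 38)/(2·19) ≡ 4/38. 38⁻¹ ≡ 14 (mod 59), so λ ≡ 4·14 ≡ 56.
  x = λ² - 38 - 38 = 3136 - 76 ≡ 51; y = λ·(38 - 51) - 19 ≡ 20. → (51, 20)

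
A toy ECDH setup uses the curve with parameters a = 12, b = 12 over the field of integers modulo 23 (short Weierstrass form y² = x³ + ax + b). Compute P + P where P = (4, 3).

tangent at (4, 3): λ = (3·4² + 12)/(2·3) ≡ 14/6. 6⁻¹ ≡ 4 (mod 23), so λ ≡ 14·4 ≡ 10.
  x = λ² - 4 - 4 = 100 - 8 ≡ 0; y = λ·(4 - 0) - 3 ≡ 14. → (0, 14)

(0, 14)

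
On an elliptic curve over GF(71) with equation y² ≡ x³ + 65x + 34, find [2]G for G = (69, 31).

(36, 18)

tangent at (69, 31): λ = (3·69² + 65)/(2·31) ≡ 6/62. 62⁻¹ ≡ 63 (mod 71), so λ ≡ 6·63 ≡ 23.
  x = λ² - 69 - 69 = 529 - 138 ≡ 36; y = λ·(69 - 36) - 31 ≡ 18. → (36, 18)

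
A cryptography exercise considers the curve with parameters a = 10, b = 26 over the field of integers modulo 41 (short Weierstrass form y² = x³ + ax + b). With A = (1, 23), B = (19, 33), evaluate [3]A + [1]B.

First 3A:
Repeated addition: build up to 3A.
2A: tangent at (1, 23): λ = (3·1² + 10)/(2·23) ≡ 13/5. 5⁻¹ ≡ 33 (mod 41) since 5·33 = 165 ≡ 1, so λ ≡ 13·33 ≡ 19.
  x = λ² - 1 - 1 = 361 - 2 ≡ 31; y = λ·(1 - 31) - 23 ≡ 22. → (31, 22)
3A: (31, 22) + (1, 23). λ = (23 - 22)/(1 - 31) ≡ 1/11 mod 41. 11⁻¹ ≡ 15 (mod 41) since 11·15 = 165 ≡ 1, so λ ≡ 15.
  x = λ² - 31 - 1 = 225 - 32 ≡ 29; y = λ·(31 - 29) - 22 ≡ 8. → (29, 8)
3A = (29, 8).
Finally 3A + B:
(29, 8) + (19, 33). λ = (33 - 8)/(19 - 29) ≡ 25/31 mod 41. 31⁻¹ ≡ 4 (mod 41), so λ ≡ 18.
  x = λ² - 29 - 19 = 324 - 48 ≡ 30; y = λ·(29 - 30) - 8 ≡ 15. → (30, 15)

(30, 15)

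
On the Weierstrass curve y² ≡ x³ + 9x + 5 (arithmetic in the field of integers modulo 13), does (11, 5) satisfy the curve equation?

no

y² = 5² ≡ 12; x³ + 9x + 5 = 1435 ≡ 5 (mod 13). 12 ≠ 5.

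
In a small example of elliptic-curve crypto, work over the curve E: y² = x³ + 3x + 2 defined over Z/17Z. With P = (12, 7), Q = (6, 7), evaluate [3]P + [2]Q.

First 3P:
Repeated addition: build up to 3P.
2P: tangent at (12, 7): λ = (3·12² + 3)/(2·7) ≡ 10/14. 14⁻¹ ≡ 11 (mod 17) since 14·11 = 154 ≡ 1, so λ ≡ 10·11 ≡ 8.
  x = λ² - 12 - 12 = 64 - 24 ≡ 6; y = λ·(12 - 6) - 7 ≡ 7. → (6, 7)
3P: (6, 7) + (12, 7). λ = (7 - 7)/(12 - 6) ≡ 0/6 mod 17. 6⁻¹ ≡ 3 (mod 17), so λ ≡ 0.
  x = λ² - 6 - 12 = 0 - 18 ≡ 16; y = λ·(6 - 16) - 7 ≡ 10. → (16, 10)
3P = (16, 10).
Next 2Q:
Repeated addition: build up to 2Q.
2Q: tangent at (6, 7): λ = (3·6² + 3)/(2·7) ≡ 9/14. 14⁻¹ ≡ 11 (mod 17), so λ ≡ 9·11 ≡ 14.
  x = λ² - 6 - 6 = 196 - 12 ≡ 14; y = λ·(6 - 14) - 7 ≡ 0. → (14, 0)
2Q = (14, 0).
Finally 3P + 2Q:
(16, 10) + (14, 0). λ = (0 - 10)/(14 - 16) ≡ 7/15 mod 17. 15⁻¹ ≡ 8 (mod 17), so λ ≡ 5.
  x = λ² - 16 - 14 = 25 - 30 ≡ 12; y = λ·(16 - 12) - 10 ≡ 10. → (12, 10)

(12, 10)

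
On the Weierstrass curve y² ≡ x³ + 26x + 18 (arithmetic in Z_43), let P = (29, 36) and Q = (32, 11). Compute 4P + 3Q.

(36, 3)

First 4P:
Double-and-add on 4 = (100)₂. Start with P = (29, 36) for the leading 1-bit.
double: tangent at (29, 36): λ = (3·29² + 26)/(2·36) ≡ 12/29. 29⁻¹ ≡ 3 (mod 43), so λ ≡ 12·3 ≡ 36.
  x = λ² - 29 - 29 = 1296 - 58 ≡ 34; y = λ·(29 - 34) - 36 ≡ 42. → (34, 42)
double: tangent at (34, 42): λ = (3·34² + 26)/(2·42) ≡ 11/41. 41⁻¹ ≡ 21 (mod 43), so λ ≡ 11·21 ≡ 16.
  x = λ² - 34 - 34 = 256 - 68 ≡ 16; y = λ·(34 - 16) - 42 ≡ 31. → (16, 31)
4P = (16, 31).
Next 3Q:
Repeated addition: build up to 3Q.
2Q: tangent at (32, 11): λ = (3·32² + 26)/(2·11) ≡ 2/22. 22⁻¹ ≡ 2 (mod 43) since 22·2 = 44 ≡ 1, so λ ≡ 2·2 ≡ 4.
  x = λ² - 32 - 32 = 16 - 64 ≡ 38; y = λ·(32 - 38) - 11 ≡ 8. → (38, 8)
3Q: (38, 8) + (32, 11). λ = (11 - 8)/(32 - 38) ≡ 3/37 mod 43. 37⁻¹ ≡ 7 (mod 43) since 37·7 = 259 ≡ 1, so λ ≡ 21.
  x = λ² - 38 - 32 = 441 - 70 ≡ 27; y = λ·(38 - 27) - 8 ≡ 8. → (27, 8)
3Q = (27, 8).
Finally 4P + 3Q:
(16, 31) + (27, 8). λ = (8 - 31)/(27 - 16) ≡ 20/11 mod 43. 11⁻¹ ≡ 4 (mod 43), so λ ≡ 37.
  x = λ² - 16 - 27 = 1369 - 43 ≡ 36; y = λ·(16 - 36) - 31 ≡ 3. → (36, 3)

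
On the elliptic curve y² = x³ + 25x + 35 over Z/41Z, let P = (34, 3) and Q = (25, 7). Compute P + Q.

(7, 26)

(34, 3) + (25, 7). λ = (7 - 3)/(25 - 34) ≡ 4/32 mod 41. 32⁻¹ ≡ 9 (mod 41), so λ ≡ 36.
  x = λ² - 34 - 25 = 1296 - 59 ≡ 7; y = λ·(34 - 7) - 3 ≡ 26. → (7, 26)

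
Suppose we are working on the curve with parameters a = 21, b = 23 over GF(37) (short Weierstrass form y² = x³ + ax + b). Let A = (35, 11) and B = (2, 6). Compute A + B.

(35, 11) + (2, 6). λ = (6 - 11)/(2 - 35) ≡ 32/4 mod 37. 4⁻¹ ≡ 28 (mod 37), so λ ≡ 8.
  x = λ² - 35 - 2 = 64 - 37 ≡ 27; y = λ·(35 - 27) - 11 ≡ 16. → (27, 16)

(27, 16)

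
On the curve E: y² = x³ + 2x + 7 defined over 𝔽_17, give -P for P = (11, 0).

-(11, 0) = (11, -0 mod 17) = (11, 0).

(11, 0)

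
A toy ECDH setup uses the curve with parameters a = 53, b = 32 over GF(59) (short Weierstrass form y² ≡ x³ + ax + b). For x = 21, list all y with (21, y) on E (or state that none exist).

9, 50

x³ + 53x + 32 = 10406 ≡ 22 (mod 59).
Square roots of 22 mod 59: 9 and 50 (since 9² = 81 ≡ 22).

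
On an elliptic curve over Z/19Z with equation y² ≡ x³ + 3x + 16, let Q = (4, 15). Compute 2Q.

tangent at (4, 15): λ = (3·4² + 3)/(2·15) ≡ 13/11. 11⁻¹ ≡ 7 (mod 19), so λ ≡ 13·7 ≡ 15.
  x = λ² - 4 - 4 = 225 - 8 ≡ 8; y = λ·(4 - 8) - 15 ≡ 1. → (8, 1)

(8, 1)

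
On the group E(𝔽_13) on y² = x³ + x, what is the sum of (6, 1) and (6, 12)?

The two points share x = 6 and their y-coordinates satisfy 1 + 12 ≡ 0 (mod 13), so they are inverses. Their sum is the point at infinity.

O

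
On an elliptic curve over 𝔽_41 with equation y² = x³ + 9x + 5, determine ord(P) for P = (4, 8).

2P: tangent at (4, 8): λ = (3·4² + 9)/(2·8) ≡ 16/16. 16⁻¹ ≡ 18 (mod 41) since 16·18 = 288 ≡ 1, so λ ≡ 16·18 ≡ 1.
  x = λ² - 4 - 4 = 1 - 8 ≡ 34; y = λ·(4 - 34) - 8 ≡ 3. → (34, 3)
3P: (34, 3) + (4, 8). λ = (8 - 3)/(4 - 34) ≡ 5/11 mod 41. 11⁻¹ ≡ 15 (mod 41), so λ ≡ 34.
  x = λ² - 34 - 4 = 1156 - 38 ≡ 11; y = λ·(34 - 11) - 3 ≡ 0. → (11, 0)
4P: (11, 0) + (4, 8). λ = (8 - 0)/(4 - 11) ≡ 8/34 mod 41. 34⁻¹ ≡ 35 (mod 41) since 34·35 = 1190 ≡ 1, so λ ≡ 34.
  x = λ² - 11 - 4 = 1156 - 15 ≡ 34; y = λ·(11 - 34) - 0 ≡ 38. → (34, 38)
5P: (34, 38) + (4, 8). λ = (8 - 38)/(4 - 34) ≡ 11/11 mod 41. 11⁻¹ ≡ 15 (mod 41), so λ ≡ 1.
  x = λ² - 34 - 4 = 1 - 38 ≡ 4; y = λ·(34 - 4) - 38 ≡ 33. → (4, 33)
6P: (4, 33) + (4, 8): same x and y₁ ≡ -y₂, so the sum is the point at infinity.
6P = the point at infinity, so the order is 6.

6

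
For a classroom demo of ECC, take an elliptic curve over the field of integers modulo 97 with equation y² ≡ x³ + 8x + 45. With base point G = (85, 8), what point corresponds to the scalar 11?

(40, 32)

Double-and-add on 11 = (1011)₂. Start with G = (85, 8) for the leading 1-bit.
double: tangent at (85, 8): λ = (3·85² + 8)/(2·8) ≡ 52/16. 16⁻¹ ≡ 91 (mod 97), so λ ≡ 52·91 ≡ 76.
  x = λ² - 85 - 85 = 5776 - 170 ≡ 77; y = λ·(85 - 77) - 8 ≡ 18. → (77, 18)
double: tangent at (77, 18): λ = (3·77² + 8)/(2·18) ≡ 44/36. 36⁻¹ ≡ 62 (mod 97) since 36·62 = 2232 ≡ 1, so λ ≡ 44·62 ≡ 12.
  x = λ² - 77 - 77 = 144 - 154 ≡ 87; y = λ·(77 - 87) - 18 ≡ 56. → (87, 56)
add G: (87, 56) + (85, 8). λ = (8 - 56)/(85 - 87) ≡ 49/95 mod 97. 95⁻¹ ≡ 48 (mod 97) since 95·48 = 4560 ≡ 1, so λ ≡ 24.
  x = λ² - 87 - 85 = 576 - 172 ≡ 16; y = λ·(87 - 16) - 56 ≡ 96. → (16, 96)
double: tangent at (16, 96): λ = (3·16² + 8)/(2·96) ≡ 0/95. 95⁻¹ ≡ 48 (mod 97), so λ ≡ 0·48 ≡ 0.
  x = λ² - 16 - 16 = 0 - 32 ≡ 65; y = λ·(16 - 65) - 96 ≡ 1. → (65, 1)
add G: (65, 1) + (85, 8). λ = (8 - 1)/(85 - 65) ≡ 7/20 mod 97. 20⁻¹ ≡ 34 (mod 97) since 20·34 = 680 ≡ 1, so λ ≡ 44.
  x = λ² - 65 - 85 = 1936 - 150 ≡ 40; y = λ·(65 - 40) - 1 ≡ 32. → (40, 32)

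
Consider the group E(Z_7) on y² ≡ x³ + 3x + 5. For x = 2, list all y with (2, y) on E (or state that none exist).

none

x³ + 3x + 5 = 19 ≡ 5 (mod 7).
5 is a non-residue mod 7; no y exists.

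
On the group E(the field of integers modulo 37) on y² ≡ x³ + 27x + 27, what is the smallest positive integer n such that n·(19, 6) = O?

2P: tangent at (19, 6): λ = (3·19² + 27)/(2·6) ≡ 0/12. 12⁻¹ ≡ 34 (mod 37), so λ ≡ 0·34 ≡ 0.
  x = λ² - 19 - 19 = 0 - 38 ≡ 36; y = λ·(19 - 36) - 6 ≡ 31. → (36, 31)
3P: (36, 31) + (19, 6). λ = (6 - 31)/(19 - 36) ≡ 12/20 mod 37. 20⁻¹ ≡ 13 (mod 37), so λ ≡ 8.
  x = λ² - 36 - 19 = 64 - 55 ≡ 9; y = λ·(36 - 9) - 31 ≡ 0. → (9, 0)
4P: (9, 0) + (19, 6). λ = (6 - 0)/(19 - 9) ≡ 6/10 mod 37. 10⁻¹ ≡ 26 (mod 37) since 10·26 = 260 ≡ 1, so λ ≡ 8.
  x = λ² - 9 - 19 = 64 - 28 ≡ 36; y = λ·(9 - 36) - 0 ≡ 6. → (36, 6)
5P: (36, 6) + (19, 6). λ = (6 - 6)/(19 - 36) ≡ 0/20 mod 37. 20⁻¹ ≡ 13 (mod 37) since 20·13 = 260 ≡ 1, so λ ≡ 0.
  x = λ² - 36 - 19 = 0 - 55 ≡ 19; y = λ·(36 - 19) - 6 ≡ 31. → (19, 31)
6P: (19, 31) + (19, 6): same x and y₁ ≡ -y₂, so the sum is O.
6P = O, so the order is 6.

6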